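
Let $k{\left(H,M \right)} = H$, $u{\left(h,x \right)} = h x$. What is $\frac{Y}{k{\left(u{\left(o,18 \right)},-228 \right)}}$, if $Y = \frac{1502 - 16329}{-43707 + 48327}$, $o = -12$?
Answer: $\frac{14827}{997920} \approx 0.014858$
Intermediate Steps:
$Y = - \frac{14827}{4620} \approx -3.2093$
$\frac{Y}{k{\left(u{\left(o,18 \right)},-228 \right)}} = - \frac{14827}{4620 \left(\left(-12\right) 18\right)} = - \frac{14827}{4620 \left(-216\right)} = \left(- \frac{14827}{4620}\right) \left(- \frac{1}{216}\right) = \frac{14827}{997920}$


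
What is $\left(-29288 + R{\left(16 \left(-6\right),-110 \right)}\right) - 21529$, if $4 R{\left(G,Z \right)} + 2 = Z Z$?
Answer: $- \frac{95585}{2} \approx -47793.0$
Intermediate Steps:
$R{\left(G,Z \right)} = - \frac{1}{2} + \frac{Z^{2}}{4}$ ($R{\left(G,Z \right)} = - \frac{1}{2} + \frac{Z Z}{4} = - \frac{1}{2} + \frac{Z^{2}}{4}$)
$\left(-29288 + R{\left(16 \left(-6\right),-110 \right)}\right) - 21529 = \left(-29288 - \left(\frac{1}{2} - \frac{\left(-110\right)^{2}}{4}\right)\right) - 21529 = \left(-29288 + \left(- \frac{1}{2} + \frac{1}{4} \cdot 12100\right)\right) - 21529 = \left(-29288 + \left(- \frac{1}{2} + 3025\right)\right) - 21529 = \left(-29288 + \frac{6049}{2}\right) - 21529 = - \frac{52527}{2} - 21529 = - \frac{95585}{2}$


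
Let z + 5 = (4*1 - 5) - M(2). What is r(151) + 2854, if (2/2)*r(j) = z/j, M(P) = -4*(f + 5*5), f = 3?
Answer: 431060/151 ≈ 2854.7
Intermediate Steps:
M(P) = -112 (M(P) = -4*(3 + 5*5) = -4*(3 + 25) = -4*28 = -112)
z = 106 (z = -5 + ((4*1 - 5) - 1*(-112)) = -5 + ((4 - 5) + 112) = -5 + (-1 + 112) = -5 + 111 = 106)
r(j) = 106/j
r(151) + 2854 = 106/151 + 2854 = 431060/151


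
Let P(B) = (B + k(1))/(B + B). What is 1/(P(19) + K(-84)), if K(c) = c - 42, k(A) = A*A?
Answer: -19/2384 ≈ -0.0079698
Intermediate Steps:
k(A) = A²
P(B) = (1 + B)/(2*B) (P(B) = (B + 1²)/(B + B) = (B + 1)/((2*B)) = (1 + B)*(1/(2*B)) = (1 + B)/(2*B))
K(c) = -42 + c
1/(P(19) + K(-84)) = 1/((½)*(1 + 19)/19 + (-42 - 84)) = 1/((½)*(1/19)*20 - 126) = 1/(10/19 - 126) = 1/(-2384/19) = -19/2384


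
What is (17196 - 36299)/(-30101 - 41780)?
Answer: 19103/71881 ≈ 0.26576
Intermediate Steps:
(17196 - 36299)/(-30101 - 41780) = -19103/(-71881) = -19103*(-1/71881) = 19103/71881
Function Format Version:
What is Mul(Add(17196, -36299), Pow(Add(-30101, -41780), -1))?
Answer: Rational(19103, 71881) ≈ 0.26576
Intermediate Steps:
Mul(Add(17196, -36299), Pow(Add(-30101, -41780), -1)) = Mul(-19103, Pow(-71881, -1)) = Mul(-19103, Rational(-1, 71881)) = Rational(19103, 71881)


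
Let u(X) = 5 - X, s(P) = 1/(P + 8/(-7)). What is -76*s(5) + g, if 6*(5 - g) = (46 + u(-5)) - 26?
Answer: -532/27 ≈ -19.704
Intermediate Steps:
s(P) = 1/(-8/7 + P) (s(P) = 1/(P + 8*(-⅐)) = 1/(P - 8/7) = 1/(-8/7 + P))
g = 0 (g = 5 - ((46 + (5 - 1*(-5))) - 26)/6 = 5 - ((46 + (5 + 5)) - 26)/6 = 5 - ((46 + 10) - 26)/6 = 5 - (56 - 26)/6 = 5 - ⅙*30 = 5 - 5 = 0)
-76*s(5) + g = -532/(-8 + 7*5) + 0 = -532/(-8 + 35) + 0 = -532/27 + 0 = -532/27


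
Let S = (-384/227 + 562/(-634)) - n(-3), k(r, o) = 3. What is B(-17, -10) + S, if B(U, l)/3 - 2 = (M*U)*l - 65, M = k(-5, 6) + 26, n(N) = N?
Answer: 1050703721/71959 ≈ 14601.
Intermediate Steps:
M = 29 (M = 3 + 26 = 29)
B(U, l) = -189 + 87*U*l (B(U, l) = 6 + 3*((29*U)*l - 65) = 6 + 3*(29*U*l - 65) = 6 + 3*(-65 + 29*U*l) = 6 + (-195 + 87*U*l) = -189 + 87*U*l)
S = 30362/71959 (S = (-384/227 + 562/(-634)) - 1*(-3) = (-384*1/227 + 562*(-1/634)) + 3 = (-384/227 - 281/317) + 3 = -185515/71959 + 3 = 30362/71959 ≈ 0.42193)
B(-17, -10) + S = (-189 + 87*(-17)*(-10)) + 30362/71959 = (-189 + 14790) + 30362/71959 = 14601 + 30362/71959 = 1050703721/71959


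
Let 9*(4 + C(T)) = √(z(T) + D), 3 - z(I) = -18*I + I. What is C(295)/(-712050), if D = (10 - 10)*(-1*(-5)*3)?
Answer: 2/356025 - √5018/6408450 ≈ -5.4362e-6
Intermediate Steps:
z(I) = 3 + 17*I (z(I) = 3 - (-18*I + I) = 3 - (-17)*I = 3 + 17*I)
D = 0 (D = 0*(5*3) = 0*15 = 0)
C(T) = -4 + √(3 + 17*T)/9 (C(T) = -4 + √((3 + 17*T) + 0)/9 = -4 + √(3 + 17*T)/9)
C(295)/(-712050) = (-4 + √(3 + 17*295)/9)/(-712050) = (-4 + √(3 + 5015)/9)*(-1/712050) = (-4 + √5018/9)*(-1/712050) = 2/356025 - √5018/6408450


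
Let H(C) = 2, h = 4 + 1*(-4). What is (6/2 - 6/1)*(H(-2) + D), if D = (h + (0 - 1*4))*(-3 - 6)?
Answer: -114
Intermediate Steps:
h = 0 (h = 4 - 4 = 0)
D = 36 (D = (0 + (0 - 1*4))*(-3 - 6) = (0 + (0 - 4))*(-9) = (0 - 4)*(-9) = -4*(-9) = 36)
(6/2 - 6/1)*(H(-2) + D) = (6/2 - 6/1)*(2 + 36) = (6*(½) - 6*1)*38 = (3 - 6)*38 = -3*38 = -114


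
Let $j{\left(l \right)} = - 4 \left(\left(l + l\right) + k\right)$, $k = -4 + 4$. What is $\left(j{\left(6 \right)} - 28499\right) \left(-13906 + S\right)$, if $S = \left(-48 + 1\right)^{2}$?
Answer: $333914259$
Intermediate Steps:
$k = 0$
$S = 2209$ ($S = \left(-47\right)^{2} = 2209$)
$j{\left(l \right)} = - 8 l$ ($j{\left(l \right)} = - 4 \left(\left(l + l\right) + 0\right) = - 4 \left(2 l + 0\right) = - 4 \cdot 2 l = - 8 l$)
$\left(j{\left(6 \right)} - 28499\right) \left(-13906 + S\right) = \left(\left(-8\right) 6 - 28499\right) \left(-13906 + 2209\right) = \left(-48 - 28499\right) \left(-11697\right) = \left(-28547\right) \left(-11697\right) = 333914259$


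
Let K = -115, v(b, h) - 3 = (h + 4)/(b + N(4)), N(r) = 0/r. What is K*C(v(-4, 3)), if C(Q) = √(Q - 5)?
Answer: -115*I*√15/2 ≈ -222.7*I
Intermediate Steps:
N(r) = 0
v(b, h) = 3 + (4 + h)/b (v(b, h) = 3 + (h + 4)/(b + 0) = 3 + (4 + h)/b)
C(Q) = √(-5 + Q)
K*C(v(-4, 3)) = -115*√(-5 + (4 + 3 + 3*(-4))/(-4)) = -115*√(-5 - (4 + 3 - 12)/4) = -115*√(-5 - ¼*(-5)) = -115*√(-5 + 5/4) = -115*I*√15/2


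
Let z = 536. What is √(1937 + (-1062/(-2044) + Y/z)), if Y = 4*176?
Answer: √9090584342574/68474 ≈ 44.032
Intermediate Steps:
Y = 704
√(1937 + (-1062/(-2044) + Y/z)) = √(1937 + (-1062/(-2044) + 704/536)) = √(1937 + (-1062*(-1/2044) + 704*(1/536))) = √(1937 + (531/1022 + 88/67)) = √(1937 + 125513/68474) = √(132759651/68474) = √9090584342574/68474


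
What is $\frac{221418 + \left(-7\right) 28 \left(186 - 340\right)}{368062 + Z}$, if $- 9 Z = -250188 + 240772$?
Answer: $\frac{1132209}{1660987} \approx 0.68165$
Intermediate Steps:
$Z = \frac{9416}{9}$ ($Z = - \frac{-250188 + 240772}{9} = \left(- \frac{1}{9}\right) \left(-9416\right) = \frac{9416}{9} \approx 1046.2$)
$\frac{221418 + \left(-7\right) 28 \left(186 - 340\right)}{368062 + Z} = \frac{221418 + \left(-7\right) 28 \left(186 - 340\right)}{368062 + \frac{9416}{9}} = \frac{221418 - -30184}{\frac{3321974}{9}} = \left(221418 + 30184\right) \frac{9}{3321974} = 251602 \cdot \frac{9}{3321974} = \frac{1132209}{1660987}$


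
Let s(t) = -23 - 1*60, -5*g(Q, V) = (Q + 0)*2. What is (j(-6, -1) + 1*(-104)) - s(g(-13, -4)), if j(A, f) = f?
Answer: -22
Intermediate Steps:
g(Q, V) = -2*Q/5 (g(Q, V) = -(Q + 0)*2/5 = -Q*2/5 = -2*Q/5)
s(t) = -83 (s(t) = -23 - 60 = -83)
(j(-6, -1) + 1*(-104)) - s(g(-13, -4)) = (-1 + 1*(-104)) - 1*(-83) = (-1 - 104) + 83 = -105 + 83 = -22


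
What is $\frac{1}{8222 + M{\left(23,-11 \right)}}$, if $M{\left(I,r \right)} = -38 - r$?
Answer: $\frac{1}{8195} \approx 0.00012203$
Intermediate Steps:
$\frac{1}{8222 + M{\left(23,-11 \right)}} = \frac{1}{8222 - 27} = \frac{1}{8195}$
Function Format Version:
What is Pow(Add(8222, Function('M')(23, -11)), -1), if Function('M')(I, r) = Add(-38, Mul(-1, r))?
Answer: Rational(1, 8195) ≈ 0.00012203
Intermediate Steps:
Pow(Add(8222, Function('M')(23, -11)), -1) = Pow(Add(8222, Add(-38, Mul(-1, -11))), -1) = Pow(Add(8222, Add(-38, 11)), -1) = Pow(Add(8222, -27), -1) = Pow(8195, -1) = Rational(1, 8195)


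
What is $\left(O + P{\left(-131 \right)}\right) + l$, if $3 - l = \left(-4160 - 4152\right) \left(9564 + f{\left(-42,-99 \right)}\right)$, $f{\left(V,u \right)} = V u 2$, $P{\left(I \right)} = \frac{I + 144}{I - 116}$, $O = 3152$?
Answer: $\frac{2823812584}{19} \approx 1.4862 \cdot 10^{8}$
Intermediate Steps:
$P{\left(I \right)} = \frac{144 + I}{-116 + I}$
$f{\left(V,u \right)} = 2 V u$
$l = 148618563$ ($l = 3 - \left(-4160 - 4152\right) \left(9564 + 2 \left(-42\right) \left(-99\right)\right) = 3 - - 8312 \left(9564 + 8316\right) = 3 - \left(-8312\right) 17880 = 3 - -148618560 = 3 + 148618560 = 148618563$)
$\left(O + P{\left(-131 \right)}\right) + l = \left(3152 + \frac{144 - 131}{-116 - 131}\right) + 148618563 = \left(3152 + \frac{1}{-247} \cdot 13\right) + 148618563 = \left(3152 - \frac{1}{19}\right) + 148618563 = \frac{59887}{19} + 148618563 = \frac{2823812584}{19}$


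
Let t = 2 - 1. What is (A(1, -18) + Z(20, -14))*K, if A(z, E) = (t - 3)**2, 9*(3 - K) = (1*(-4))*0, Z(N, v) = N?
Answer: 72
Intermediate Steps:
t = 1
K = 3 (K = 3 - 1*(-4)*0/9 = 3 - (-4)*0/9 = 3 - 1/9*0 = 3 + 0 = 3)
A(z, E) = 4 (A(z, E) = (1 - 3)**2 = (-2)**2 = 4)
(A(1, -18) + Z(20, -14))*K = (4 + 20)*3 = 24*3 = 72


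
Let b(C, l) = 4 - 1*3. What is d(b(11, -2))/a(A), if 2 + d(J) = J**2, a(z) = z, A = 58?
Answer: -1/58 ≈ -0.017241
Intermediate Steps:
b(C, l) = 1 (b(C, l) = 4 - 3 = 1)
d(J) = -2 + J**2
d(b(11, -2))/a(A) = (-2 + 1**2)/58 = (-2 + 1)*(1/58) = -1*1/58 = -1/58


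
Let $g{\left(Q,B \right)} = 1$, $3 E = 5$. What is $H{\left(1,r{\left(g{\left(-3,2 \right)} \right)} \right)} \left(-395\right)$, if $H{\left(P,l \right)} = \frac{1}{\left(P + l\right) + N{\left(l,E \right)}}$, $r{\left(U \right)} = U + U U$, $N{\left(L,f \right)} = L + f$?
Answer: $- \frac{237}{4} \approx -59.25$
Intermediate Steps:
$E = \frac{5}{3}$ ($E = \frac{1}{3} \cdot 5 = \frac{5}{3} \approx 1.6667$)
$r{\left(U \right)} = U + U^{2}$
$H{\left(P,l \right)} = \frac{1}{\frac{5}{3} + P + 2 l}$ ($H{\left(P,l \right)} = \frac{1}{\left(P + l\right) + \left(l + \frac{5}{3}\right)} = \frac{1}{\left(P + l\right) + \left(\frac{5}{3} + l\right)} = \frac{1}{\frac{5}{3} + P + 2 l}$)
$H{\left(1,r{\left(g{\left(-3,2 \right)} \right)} \right)} \left(-395\right) = \frac{3}{5 + 3 \cdot 1 + 6 \cdot 1 \left(1 + 1\right)} \left(-395\right) = \frac{3}{5 + 3 + 6 \cdot 1 \cdot 2} \left(-395\right) = \frac{3}{5 + 3 + 6 \cdot 2} \left(-395\right) = \frac{3}{5 + 3 + 12} \left(-395\right) = \frac{3}{20} \left(-395\right) = - \frac{237}{4}$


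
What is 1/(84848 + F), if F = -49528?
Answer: 1/35320 ≈ 2.8313e-5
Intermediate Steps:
1/(84848 + F) = 1/(84848 - 49528) = 1/35320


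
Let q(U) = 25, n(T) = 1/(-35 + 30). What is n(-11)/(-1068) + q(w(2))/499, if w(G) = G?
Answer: 133999/2664660 ≈ 0.050287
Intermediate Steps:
n(T) = -⅕ (n(T) = 1/(-5) = -⅕)
n(-11)/(-1068) + q(w(2))/499 = -⅕/(-1068) + 25/499 = -⅕*(-1/1068) + 25*(1/499) = 1/5340 + 25/499 = 133999/2664660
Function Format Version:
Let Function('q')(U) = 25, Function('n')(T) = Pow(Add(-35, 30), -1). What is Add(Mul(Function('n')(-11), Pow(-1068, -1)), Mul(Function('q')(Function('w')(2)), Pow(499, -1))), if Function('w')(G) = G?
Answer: Rational(133999, 2664660) ≈ 0.050287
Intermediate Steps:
Function('n')(T) = Rational(-1, 5) (Function('n')(T) = Pow(-5, -1) = Rational(-1, 5))
Add(Mul(Function('n')(-11), Pow(-1068, -1)), Mul(Function('q')(Function('w')(2)), Pow(499, -1))) = Add(Mul(Rational(-1, 5), Pow(-1068, -1)), Mul(25, Pow(499, -1))) = Add(Mul(Rational(-1, 5), Rational(-1, 1068)), Mul(25, Rational(1, 499))) = Add(Rational(1, 5340), Rational(25, 499)) = Rational(133999, 2664660)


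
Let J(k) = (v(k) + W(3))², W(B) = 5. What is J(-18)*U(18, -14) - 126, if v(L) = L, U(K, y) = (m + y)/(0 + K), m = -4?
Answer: -295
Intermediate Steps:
U(K, y) = (-4 + y)/K (U(K, y) = (-4 + y)/(0 + K) = (-4 + y)/K)
J(k) = (5 + k)² (J(k) = (k + 5)² = (5 + k)²)
J(-18)*U(18, -14) - 126 = (5 - 18)²*((-4 - 14)/18) - 126 = (-13)²*((1/18)*(-18)) - 126 = 169*(-1) - 126 = -169 - 126 = -295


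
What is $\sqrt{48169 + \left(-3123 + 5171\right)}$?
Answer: $\sqrt{50217} \approx 224.09$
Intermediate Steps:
$\sqrt{48169 + \left(-3123 + 5171\right)} = \sqrt{48169 + 2048} = \sqrt{50217}$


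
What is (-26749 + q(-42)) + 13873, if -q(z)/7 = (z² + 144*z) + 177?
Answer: 15873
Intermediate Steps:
q(z) = -1239 - 1008*z - 7*z² (q(z) = -7*((z² + 144*z) + 177) = -7*(177 + z² + 144*z) = -1239 - 1008*z - 7*z²)
(-26749 + q(-42)) + 13873 = (-26749 + (-1239 - 1008*(-42) - 7*(-42)²)) + 13873 = (-26749 + (-1239 + 42336 - 7*1764)) + 13873 = (-26749 + (-1239 + 42336 - 12348)) + 13873 = (-26749 + 28749) + 13873 = 2000 + 13873 = 15873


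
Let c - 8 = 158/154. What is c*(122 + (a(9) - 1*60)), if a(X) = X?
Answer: 49345/77 ≈ 640.84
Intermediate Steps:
c = 695/77 (c = 8 + 158/154 = 8 + 158*(1/154) = 8 + 79/77 = 695/77 ≈ 9.0260)
c*(122 + (a(9) - 1*60)) = 695*(122 + (9 - 1*60))/77 = 695*(122 + (9 - 60))/77 = 695*(122 - 51)/77 = (695/77)*71 = 49345/77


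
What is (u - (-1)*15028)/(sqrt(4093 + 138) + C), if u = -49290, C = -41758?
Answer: 1430712596/1743726333 + 34262*sqrt(4231)/1743726333 ≈ 0.82177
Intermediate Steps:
(u - (-1)*15028)/(sqrt(4093 + 138) + C) = (-49290 - (-1)*15028)/(sqrt(4093 + 138) - 41758) = (-49290 - 1*(-15028))/(sqrt(4231) - 41758) = (-49290 + 15028)/(-41758 + sqrt(4231)) = -34262/(-41758 + sqrt(4231))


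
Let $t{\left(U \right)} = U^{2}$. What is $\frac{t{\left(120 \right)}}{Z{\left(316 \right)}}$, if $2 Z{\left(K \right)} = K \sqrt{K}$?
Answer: $\frac{3600 \sqrt{79}}{6241} \approx 5.127$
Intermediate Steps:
$Z{\left(K \right)} = \frac{K^{\frac{3}{2}}}{2}$ ($Z{\left(K \right)} = \frac{K \sqrt{K}}{2} = \frac{K^{\frac{3}{2}}}{2}$)
$\frac{t{\left(120 \right)}}{Z{\left(316 \right)}} = \frac{120^{2}}{\frac{1}{2} \cdot 316^{\frac{3}{2}}} = \frac{14400}{\frac{1}{2} \cdot 632 \sqrt{79}} = \frac{14400}{316 \sqrt{79}} = 14400 \frac{\sqrt{79}}{24964} = \frac{3600 \sqrt{79}}{6241}$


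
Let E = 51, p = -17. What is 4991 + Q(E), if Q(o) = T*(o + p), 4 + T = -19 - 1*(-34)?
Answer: 5365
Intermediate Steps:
T = 11 (T = -4 + (-19 - 1*(-34)) = -4 + (-19 + 34) = -4 + 15 = 11)
Q(o) = -187 + 11*o (Q(o) = 11*(o - 17) = 11*(-17 + o) = -187 + 11*o)
4991 + Q(E) = 4991 + (-187 + 11*51) = 4991 + (-187 + 561) = 4991 + 374 = 5365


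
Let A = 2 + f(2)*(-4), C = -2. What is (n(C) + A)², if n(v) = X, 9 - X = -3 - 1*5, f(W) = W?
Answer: 121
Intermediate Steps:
X = 17 (X = 9 - (-3 - 1*5) = 9 - (-3 - 5) = 9 - 1*(-8) = 9 + 8 = 17)
A = -6 (A = 2 + 2*(-4) = 2 - 8 = -6)
n(v) = 17
(n(C) + A)² = (17 - 6)² = 11² = 121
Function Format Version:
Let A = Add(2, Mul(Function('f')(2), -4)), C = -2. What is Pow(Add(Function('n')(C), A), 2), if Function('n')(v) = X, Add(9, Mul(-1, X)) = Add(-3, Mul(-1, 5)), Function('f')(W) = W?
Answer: 121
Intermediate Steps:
X = 17 (X = Add(9, Mul(-1, Add(-3, Mul(-1, 5)))) = Add(9, Mul(-1, Add(-3, -5))) = Add(9, Mul(-1, -8)) = Add(9, 8) = 17)
A = -6 (A = Add(2, Mul(2, -4)) = Add(2, -8) = -6)
Function('n')(v) = 17
Pow(Add(Function('n')(C), A), 2) = Pow(Add(17, -6), 2) = Pow(11, 2) = 121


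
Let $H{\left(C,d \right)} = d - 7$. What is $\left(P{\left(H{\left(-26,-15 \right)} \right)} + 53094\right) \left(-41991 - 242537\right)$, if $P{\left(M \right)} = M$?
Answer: $-15100470016$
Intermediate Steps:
$H{\left(C,d \right)} = -7 + d$
$\left(P{\left(H{\left(-26,-15 \right)} \right)} + 53094\right) \left(-41991 - 242537\right) = \left(\left(-7 - 15\right) + 53094\right) \left(-41991 - 242537\right) = \left(-22 + 53094\right) \left(-284528\right) = 53072 \left(-284528\right) = -15100470016$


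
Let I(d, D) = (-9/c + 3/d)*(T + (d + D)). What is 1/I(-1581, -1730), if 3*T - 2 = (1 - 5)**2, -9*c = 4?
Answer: -2108/141067315 ≈ -1.4943e-5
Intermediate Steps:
c = -4/9 (c = -1/9*4 = -4/9 ≈ -0.44444)
T = 6 (T = 2/3 + (1 - 5)**2/3 = 2/3 + (1/3)*(-4)**2 = 2/3 + (1/3)*16 = 2/3 + 16/3 = 6)
I(d, D) = (81/4 + 3/d)*(6 + D + d) (I(d, D) = (-9/(-4/9) + 3/d)*(6 + (d + D)) = (-9*(-9/4) + 3/d)*(6 + (D + d)) = (81/4 + 3/d)*(6 + D + d))
1/I(-1581, -1730) = 1/((3/4)*(24 + 4*(-1730) + 4*(-1581) + 27*(-1581)*(6 - 1730 - 1581))/(-1581)) = 1/((3/4)*(-1/1581)*(24 - 6920 - 6324 + 27*(-1581)*(-3305))) = 1/((3/4)*(-1/1581)*(24 - 6920 - 6324 + 141080535)) = 1/((3/4)*(-1/1581)*141067315) = 1/(-141067315/2108) = -2108/141067315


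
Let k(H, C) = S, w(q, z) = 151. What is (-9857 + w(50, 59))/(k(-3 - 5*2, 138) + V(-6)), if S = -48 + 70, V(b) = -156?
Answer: 4853/67 ≈ 72.433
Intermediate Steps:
S = 22
k(H, C) = 22
(-9857 + w(50, 59))/(k(-3 - 5*2, 138) + V(-6)) = (-9857 + 151)/(22 - 156) = -9706/(-134) = -9706*(-1/134) = 4853/67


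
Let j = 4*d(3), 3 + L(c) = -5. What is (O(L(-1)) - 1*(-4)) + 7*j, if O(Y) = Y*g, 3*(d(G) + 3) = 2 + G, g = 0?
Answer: -100/3 ≈ -33.333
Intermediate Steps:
L(c) = -8 (L(c) = -3 - 5 = -8)
d(G) = -7/3 + G/3 (d(G) = -3 + (2 + G)/3 = -3 + (⅔ + G/3) = -7/3 + G/3)
O(Y) = 0 (O(Y) = Y*0 = 0)
j = -16/3 (j = 4*(-7/3 + (⅓)*3) = 4*(-7/3 + 1) = 4*(-4/3) = -16/3 ≈ -5.3333)
(O(L(-1)) - 1*(-4)) + 7*j = (0 - 1*(-4)) + 7*(-16/3) = (0 + 4) - 112/3 = 4 - 112/3 = -100/3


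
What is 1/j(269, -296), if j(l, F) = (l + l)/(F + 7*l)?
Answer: 1587/538 ≈ 2.9498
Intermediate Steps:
j(l, F) = 2*l/(F + 7*l) (j(l, F) = (2*l)/(F + 7*l) = 2*l/(F + 7*l))
1/j(269, -296) = 1/(2*269/(-296 + 7*269)) = 1/(2*269/(-296 + 1883)) = 1/(2*269/1587) = 1/(2*269*(1/1587)) = 1/(538/1587) = 1587/538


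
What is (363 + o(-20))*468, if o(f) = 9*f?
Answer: 85644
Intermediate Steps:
(363 + o(-20))*468 = (363 + 9*(-20))*468 = (363 - 180)*468 = 183*468 = 85644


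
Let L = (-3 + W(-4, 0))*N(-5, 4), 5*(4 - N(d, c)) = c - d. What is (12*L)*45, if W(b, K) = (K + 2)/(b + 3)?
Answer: -5940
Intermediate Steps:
W(b, K) = (2 + K)/(3 + b)
N(d, c) = 4 - c/5 + d/5 (N(d, c) = 4 - (c - d)/5 = 4 + (-c/5 + d/5) = 4 - c/5 + d/5)
L = -11 (L = (-3 + (2 + 0)/(3 - 4))*(4 - 1/5*4 + (1/5)*(-5)) = (-3 + 2/(-1))*(4 - 4/5 - 1) = (-3 - 1*2)*(11/5) = (-3 - 2)*(11/5) = -5*11/5 = -11)
(12*L)*45 = (12*(-11))*45 = -132*45 = -5940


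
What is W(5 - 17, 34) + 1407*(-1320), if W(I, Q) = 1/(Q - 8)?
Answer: -48288239/26 ≈ -1.8572e+6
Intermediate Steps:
W(I, Q) = 1/(-8 + Q)
W(5 - 17, 34) + 1407*(-1320) = 1/(-8 + 34) + 1407*(-1320) = 1/26 - 1857240 = -48288239/26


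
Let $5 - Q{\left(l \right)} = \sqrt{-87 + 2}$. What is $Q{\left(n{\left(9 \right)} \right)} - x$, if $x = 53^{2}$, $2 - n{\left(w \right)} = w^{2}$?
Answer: $-2804 - i \sqrt{85} \approx -2804.0 - 9.2195 i$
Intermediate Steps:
$n{\left(w \right)} = 2 - w^{2}$
$Q{\left(l \right)} = 5 - i \sqrt{85}$ ($Q{\left(l \right)} = 5 - \sqrt{-87 + 2} = 5 - \sqrt{-85} = 5 - i \sqrt{85}$)
$x = 2809$
$Q{\left(n{\left(9 \right)} \right)} - x = \left(5 - i \sqrt{85}\right) - 2809 = -2804 - i \sqrt{85}$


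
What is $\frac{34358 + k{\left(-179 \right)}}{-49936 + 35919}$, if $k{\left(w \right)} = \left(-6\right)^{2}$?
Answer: $- \frac{34394}{14017} \approx -2.4537$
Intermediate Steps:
$k{\left(w \right)} = 36$
$\frac{34358 + k{\left(-179 \right)}}{-49936 + 35919} = \frac{34358 + 36}{-49936 + 35919} = \frac{34394}{-14017} = 34394 \left(- \frac{1}{14017}\right) = - \frac{34394}{14017}$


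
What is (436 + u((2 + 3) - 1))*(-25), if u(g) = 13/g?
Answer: -43925/4 ≈ -10981.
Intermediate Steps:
(436 + u((2 + 3) - 1))*(-25) = (436 + 13/((2 + 3) - 1))*(-25) = (436 + 13/(5 - 1))*(-25) = (436 + 13/4)*(-25) = (1757/4)*(-25) = -43925/4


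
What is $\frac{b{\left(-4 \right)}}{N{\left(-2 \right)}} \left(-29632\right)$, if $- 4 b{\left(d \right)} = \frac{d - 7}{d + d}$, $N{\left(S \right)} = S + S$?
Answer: $- \frac{5093}{2} \approx -2546.5$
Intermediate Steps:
$N{\left(S \right)} = 2 S$
$b{\left(d \right)} = - \frac{-7 + d}{8 d}$ ($b{\left(d \right)} = - \frac{\left(d - 7\right) \frac{1}{d + d}}{4} = - \frac{\left(d - 7\right) \frac{1}{2 d}}{4} = - \frac{\left(-7 + d\right) \frac{1}{2 d}}{4} = - \frac{\frac{1}{2} \frac{1}{d} \left(-7 + d\right)}{4} = - \frac{-7 + d}{8 d}$)
$\frac{b{\left(-4 \right)}}{N{\left(-2 \right)}} \left(-29632\right) = \frac{\frac{1}{8} \frac{1}{-4} \left(7 - -4\right)}{2 \left(-2\right)} \left(-29632\right) = \frac{\frac{1}{8} \left(- \frac{1}{4}\right) \left(7 + 4\right)}{-4} \left(-29632\right) = \frac{1}{8} \left(- \frac{1}{4}\right) 11 \left(- \frac{1}{4}\right) \left(-29632\right) = \left(- \frac{11}{32}\right) \left(- \frac{1}{4}\right) \left(-29632\right) = \frac{11}{128} \left(-29632\right) = - \frac{5093}{2}$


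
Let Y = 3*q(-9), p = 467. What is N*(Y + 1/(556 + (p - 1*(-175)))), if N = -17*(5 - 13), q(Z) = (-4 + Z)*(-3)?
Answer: 9531356/599 ≈ 15912.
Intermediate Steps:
q(Z) = 12 - 3*Z
N = 136 (N = -17*(-8) = 136)
Y = 117 (Y = 3*(12 - 3*(-9)) = 3*(12 + 27) = 3*39 = 117)
N*(Y + 1/(556 + (p - 1*(-175)))) = 136*(117 + 1/(556 + (467 - 1*(-175)))) = 136*(117 + 1/(556 + (467 + 175))) = 136*(117 + 1/(556 + 642)) = 136*(117 + 1/1198) = 136*(140167/1198) = 9531356/599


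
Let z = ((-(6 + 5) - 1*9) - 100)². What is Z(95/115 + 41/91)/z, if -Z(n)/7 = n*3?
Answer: -167/89700 ≈ -0.0018618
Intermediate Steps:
Z(n) = -21*n (Z(n) = -7*n*3 = -21*n)
z = 14400 (z = ((-1*11 - 9) - 100)² = ((-11 - 9) - 100)² = (-20 - 100)² = (-120)² = 14400)
Z(95/115 + 41/91)/z = -21*(95/115 + 41/91)/14400 = -21*(95*(1/115) + 41*(1/91))*(1/14400) = -21*(19/23 + 41/91)*(1/14400) = -21*2672/2093*(1/14400) = -8016/299*1/14400 = -167/89700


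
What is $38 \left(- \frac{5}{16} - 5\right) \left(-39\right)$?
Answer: $\frac{62985}{8} \approx 7873.1$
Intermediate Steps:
$38 \left(- \frac{5}{16} - 5\right) \left(-39\right) = 38 \left(- \frac{85}{16}\right) \left(-39\right) = \left(- \frac{1615}{8}\right) \left(-39\right) = \frac{62985}{8}$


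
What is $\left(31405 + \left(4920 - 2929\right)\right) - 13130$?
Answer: $20266$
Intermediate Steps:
$\left(31405 + \left(4920 - 2929\right)\right) - 13130 = \left(31405 + 1991\right) - 13130 = 33396 - 13130 = 20266$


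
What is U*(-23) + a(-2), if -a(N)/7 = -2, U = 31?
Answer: -699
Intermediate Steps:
a(N) = 14 (a(N) = -7*(-2) = 14)
U*(-23) + a(-2) = 31*(-23) + 14 = -713 + 14 = -699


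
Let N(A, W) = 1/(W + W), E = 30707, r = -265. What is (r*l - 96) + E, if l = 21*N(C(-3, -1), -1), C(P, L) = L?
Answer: 66787/2 ≈ 33394.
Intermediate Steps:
N(A, W) = 1/(2*W)
l = -21/2 (l = 21*((½)/(-1)) = 21*((½)*(-1)) = 21*(-½) = -21/2 ≈ -10.500)
(r*l - 96) + E = (-265*(-21/2) - 96) + 30707 = (5565/2 - 96) + 30707 = 5373/2 + 30707 = 66787/2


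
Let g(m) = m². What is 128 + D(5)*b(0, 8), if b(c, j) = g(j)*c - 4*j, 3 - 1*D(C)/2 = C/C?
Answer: 0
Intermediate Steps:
D(C) = 4 (D(C) = 6 - 2*C/C = 6 - 2*1 = 6 - 2 = 4)
b(c, j) = -4*j + c*j² (b(c, j) = j²*c - 4*j = c*j² - 4*j = -4*j + c*j²)
128 + D(5)*b(0, 8) = 128 + 4*(8*(-4 + 0*8)) = 128 + 4*(8*(-4 + 0)) = 128 + 4*(8*(-4)) = 128 + 4*(-32) = 128 - 128 = 0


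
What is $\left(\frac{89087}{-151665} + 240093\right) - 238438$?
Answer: $\frac{250916488}{151665} \approx 1654.4$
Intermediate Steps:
$\left(\frac{89087}{-151665} + 240093\right) - 238438 = \left(89087 \left(- \frac{1}{151665}\right) + 240093\right) - 238438 = \left(- \frac{89087}{151665} + 240093\right) - 238438 = \frac{36413615758}{151665} - 238438 = \frac{250916488}{151665}$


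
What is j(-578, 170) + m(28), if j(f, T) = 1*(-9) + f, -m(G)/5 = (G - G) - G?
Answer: -447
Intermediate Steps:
m(G) = 5*G (m(G) = -5*((G - G) - G) = -5*(0 - G) = -(-5)*G = 5*G)
j(f, T) = -9 + f
j(-578, 170) + m(28) = (-9 - 578) + 5*28 = -587 + 140 = -447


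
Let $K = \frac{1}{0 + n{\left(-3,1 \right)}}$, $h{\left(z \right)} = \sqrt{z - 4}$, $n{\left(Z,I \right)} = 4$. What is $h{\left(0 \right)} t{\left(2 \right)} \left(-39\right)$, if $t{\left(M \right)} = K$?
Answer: $- \frac{39 i}{2} \approx - 19.5 i$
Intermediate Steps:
$h{\left(z \right)} = \sqrt{-4 + z}$
$K = \frac{1}{4}$ ($K = \frac{1}{0 + 4} = \frac{1}{4} \approx 0.25$)
$t{\left(M \right)} = \frac{1}{4}$
$h{\left(0 \right)} t{\left(2 \right)} \left(-39\right) = \sqrt{-4 + 0} \cdot \frac{1}{4} \left(-39\right) = \sqrt{-4} \cdot \frac{1}{4} \left(-39\right) = 2 i \frac{1}{4} \left(-39\right) = \frac{i}{2} \left(-39\right) = - \frac{39 i}{2}$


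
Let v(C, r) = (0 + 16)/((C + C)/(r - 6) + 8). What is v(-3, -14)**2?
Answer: 25600/6889 ≈ 3.7161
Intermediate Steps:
v(C, r) = 16/(8 + 2*C/(-6 + r)) (v(C, r) = 16/((2*C)/(-6 + r) + 8) = 16/(2*C/(-6 + r) + 8) = 16/(8 + 2*C/(-6 + r)))
v(-3, -14)**2 = (8*(-6 - 14)/(-24 - 3 + 4*(-14)))**2 = (8*(-20)/(-24 - 3 - 56))**2 = (8*(-20)/(-83))**2 = (8*(-1/83)*(-20))**2 = (160/83)**2 = 25600/6889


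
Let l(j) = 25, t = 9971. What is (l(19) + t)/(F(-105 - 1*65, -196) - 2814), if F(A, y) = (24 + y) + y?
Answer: -4998/1591 ≈ -3.1414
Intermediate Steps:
F(A, y) = 24 + 2*y
(l(19) + t)/(F(-105 - 1*65, -196) - 2814) = (25 + 9971)/((24 + 2*(-196)) - 2814) = 9996/((24 - 392) - 2814) = 9996/(-368 - 2814) = 9996/(-3182) = 9996*(-1/3182) = -4998/1591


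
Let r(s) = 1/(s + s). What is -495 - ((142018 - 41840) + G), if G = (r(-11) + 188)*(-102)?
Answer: -896518/11 ≈ -81502.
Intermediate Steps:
r(s) = 1/(2*s)
G = -210885/11 (G = ((½)/(-11) + 188)*(-102) = ((½)*(-1/11) + 188)*(-102) = (-1/22 + 188)*(-102) = (4135/22)*(-102) = -210885/11 ≈ -19171.)
-495 - ((142018 - 41840) + G) = -495 - ((142018 - 41840) - 210885/11) = -495 - (100178 - 210885/11) = -495 - 1*891073/11 = -495 - 891073/11 = -896518/11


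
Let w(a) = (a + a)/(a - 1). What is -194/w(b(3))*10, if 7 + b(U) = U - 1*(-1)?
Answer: -3880/3 ≈ -1293.3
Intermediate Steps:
b(U) = -6 + U (b(U) = -7 + (U - 1*(-1)) = -7 + (U + 1) = -7 + (1 + U) = -6 + U)
w(a) = 2*a/(-1 + a) (w(a) = (2*a)/(-1 + a) = 2*a/(-1 + a))
-194/w(b(3))*10 = -194*(-1 + (-6 + 3))/(2*(-6 + 3))*10 = -194/(2*(-3)/(-1 - 3))*10 = -194/(2*(-3)/(-4))*10 = -194/(2*(-3)*(-1/4))*10 = -194/3/2*10 = -194*2/3*10 = -388/3*10 = -3880/3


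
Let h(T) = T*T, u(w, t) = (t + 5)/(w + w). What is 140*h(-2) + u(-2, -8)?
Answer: 2243/4 ≈ 560.75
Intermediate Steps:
u(w, t) = (5 + t)/(2*w) (u(w, t) = (5 + t)/((2*w)) = (5 + t)*(1/(2*w)) = (5 + t)/(2*w))
h(T) = T²
140*h(-2) + u(-2, -8) = 140*(-2)² + (½)*(5 - 8)/(-2) = 140*4 + (½)*(-½)*(-3) = 560 + ¾ = 2243/4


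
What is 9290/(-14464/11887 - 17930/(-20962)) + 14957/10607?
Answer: -12276072368227257/477635639003 ≈ -25702.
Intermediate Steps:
9290/(-14464/11887 - 17930/(-20962)) + 14957/10607 = 9290/(-14464*1/11887 - 17930*(-1/20962)) + 14957*(1/10607) = 9290/(-14464/11887 + 8965/10481) + 14957/10607 = 9290/(-45030229/124587647) + 14957/10607 = 9290*(-124587647/45030229) + 14957/10607 = -1157419240630/45030229 + 14957/10607 = -12276072368227257/477635639003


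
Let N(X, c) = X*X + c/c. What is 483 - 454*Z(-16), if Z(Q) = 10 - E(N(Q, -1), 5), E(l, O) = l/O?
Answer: 96393/5 ≈ 19279.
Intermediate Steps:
N(X, c) = 1 + X**2 (N(X, c) = X**2 + 1 = 1 + X**2)
Z(Q) = 49/5 - Q**2/5 (Z(Q) = 10 - (1 + Q**2)/5 = 10 - (1/5 + Q**2/5) = 10 + (-1/5 - Q**2/5) = 49/5 - Q**2/5)
483 - 454*Z(-16) = 483 - 454*(49/5 - 1/5*(-16)**2) = 483 - 454*(49/5 - 1/5*256) = 483 - 454*(49/5 - 256/5) = 483 - 454*(-207/5) = 483 + 93978/5 = 96393/5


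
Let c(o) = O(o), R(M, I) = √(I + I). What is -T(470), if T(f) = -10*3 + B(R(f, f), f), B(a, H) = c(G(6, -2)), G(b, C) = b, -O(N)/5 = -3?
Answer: 15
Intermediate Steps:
R(M, I) = √2*√I (R(M, I) = √(2*I) = √2*√I)
O(N) = 15 (O(N) = -5*(-3) = 15)
c(o) = 15
B(a, H) = 15
T(f) = -15 (T(f) = -10*3 + 15 = -30 + 15 = -15)
-T(470) = -1*(-15) = 15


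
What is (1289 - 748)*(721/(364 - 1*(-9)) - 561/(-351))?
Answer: 83372428/43641 ≈ 1910.4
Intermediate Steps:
(1289 - 748)*(721/(364 - 1*(-9)) - 561/(-351)) = 541*(721/(364 + 9) - 561*(-1/351)) = 541*(721/373 + 187/117) = 541*(154108/43641) = 83372428/43641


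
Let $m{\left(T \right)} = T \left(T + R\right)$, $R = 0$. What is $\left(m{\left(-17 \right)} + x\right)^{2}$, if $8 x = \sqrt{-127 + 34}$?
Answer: $\frac{5345251}{64} + \frac{289 i \sqrt{93}}{4} \approx 83520.0 + 696.75 i$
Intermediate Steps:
$x = \frac{i \sqrt{93}}{8}$ ($x = \frac{\sqrt{-127 + 34}}{8} = \frac{\sqrt{-93}}{8} = \frac{i \sqrt{93}}{8} \approx 1.2055 i$)
$m{\left(T \right)} = T^{2}$ ($m{\left(T \right)} = T \left(T + 0\right) = T T = T^{2}$)
$\left(m{\left(-17 \right)} + x\right)^{2} = \left(\left(-17\right)^{2} + \frac{i \sqrt{93}}{8}\right)^{2} = \left(289 + \frac{i \sqrt{93}}{8}\right)^{2}$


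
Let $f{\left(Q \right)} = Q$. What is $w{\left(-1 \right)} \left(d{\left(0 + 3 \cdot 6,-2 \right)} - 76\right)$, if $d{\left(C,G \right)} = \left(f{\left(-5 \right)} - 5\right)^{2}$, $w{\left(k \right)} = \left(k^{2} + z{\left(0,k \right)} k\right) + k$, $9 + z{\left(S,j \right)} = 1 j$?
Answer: $240$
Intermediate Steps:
$z{\left(S,j \right)} = -9 + j$ ($z{\left(S,j \right)} = -9 + 1 j = -9 + j$)
$w{\left(k \right)} = k + k^{2} + k \left(-9 + k\right)$ ($w{\left(k \right)} = \left(k^{2} + \left(-9 + k\right) k\right) + k = \left(k^{2} + k \left(-9 + k\right)\right) + k = k + k^{2} + k \left(-9 + k\right)$)
$d{\left(C,G \right)} = 100$ ($d{\left(C,G \right)} = \left(-5 - 5\right)^{2} = \left(-10\right)^{2} = 100$)
$w{\left(-1 \right)} \left(d{\left(0 + 3 \cdot 6,-2 \right)} - 76\right) = 2 \left(-1\right) \left(-4 - 1\right) \left(100 - 76\right) = 2 \left(-1\right) \left(-5\right) 24 = 10 \cdot 24 = 240$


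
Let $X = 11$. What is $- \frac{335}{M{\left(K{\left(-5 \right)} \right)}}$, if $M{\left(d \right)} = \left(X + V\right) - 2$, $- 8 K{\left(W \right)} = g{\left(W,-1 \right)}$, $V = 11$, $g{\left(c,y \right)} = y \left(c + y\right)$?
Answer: $- \frac{67}{4} \approx -16.75$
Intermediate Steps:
$K{\left(W \right)} = - \frac{1}{8} + \frac{W}{8}$ ($K{\left(W \right)} = - \frac{\left(-1\right) \left(W - 1\right)}{8} = - \frac{\left(-1\right) \left(-1 + W\right)}{8} = - \frac{1 - W}{8} = - \frac{1}{8} + \frac{W}{8}$)
$M{\left(d \right)} = 20$ ($M{\left(d \right)} = \left(11 + 11\right) - 2 = 22 - 2 = 20$)
$- \frac{335}{M{\left(K{\left(-5 \right)} \right)}} = - \frac{335}{20} = \left(-335\right) \frac{1}{20} = - \frac{67}{4}$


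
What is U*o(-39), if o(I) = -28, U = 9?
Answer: -252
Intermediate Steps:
U*o(-39) = 9*(-28) = -252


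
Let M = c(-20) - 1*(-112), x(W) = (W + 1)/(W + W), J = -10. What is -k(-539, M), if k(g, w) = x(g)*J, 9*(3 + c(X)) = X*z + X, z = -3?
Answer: 2690/539 ≈ 4.9907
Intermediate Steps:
x(W) = (1 + W)/(2*W) (x(W) = (1 + W)/((2*W)) = (1 + W)*(1/(2*W)) = (1 + W)/(2*W))
c(X) = -3 - 2*X/9 (c(X) = -3 + (X*(-3) + X)/9 = -3 + (-3*X + X)/9 = -3 + (-2*X)/9 = -3 - 2*X/9)
M = 1021/9 (M = (-3 - 2/9*(-20)) - 1*(-112) = (-3 + 40/9) + 112 = 13/9 + 112 = 1021/9 ≈ 113.44)
k(g, w) = -5*(1 + g)/g (k(g, w) = ((1 + g)/(2*g))*(-10) = -5*(1 + g)/g)
-k(-539, M) = -(-5 - 5/(-539)) = -(-5 - 5*(-1/539)) = -(-5 + 5/539) = -1*(-2690/539) = 2690/539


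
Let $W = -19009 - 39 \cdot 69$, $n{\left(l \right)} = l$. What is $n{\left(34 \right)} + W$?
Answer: $-21666$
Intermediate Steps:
$W = -21700$ ($W = -19009 - 2691 = -21700$)
$n{\left(34 \right)} + W = 34 - 21700 = -21666$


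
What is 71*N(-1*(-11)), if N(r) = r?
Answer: 781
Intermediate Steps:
71*N(-1*(-11)) = 71*(-1*(-11)) = 71*11 = 781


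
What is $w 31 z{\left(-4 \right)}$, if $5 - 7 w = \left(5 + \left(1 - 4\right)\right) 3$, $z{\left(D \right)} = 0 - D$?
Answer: $- \frac{124}{7} \approx -17.714$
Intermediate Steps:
$z{\left(D \right)} = - D$
$w = - \frac{1}{7}$ ($w = \frac{5}{7} - \frac{\left(5 + \left(1 - 4\right)\right) 3}{7} = \frac{5}{7} - \frac{\left(5 - 3\right) 3}{7} = \frac{5}{7} - \frac{2 \cdot 3}{7} = \frac{5}{7} - \frac{6}{7} = - \frac{1}{7} \approx -0.14286$)
$w 31 z{\left(-4 \right)} = \left(- \frac{1}{7}\right) 31 \left(\left(-1\right) \left(-4\right)\right) = \left(- \frac{31}{7}\right) 4 = - \frac{124}{7}$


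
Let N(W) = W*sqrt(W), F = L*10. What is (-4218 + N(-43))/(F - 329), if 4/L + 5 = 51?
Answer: 97014/7547 + 989*I*sqrt(43)/7547 ≈ 12.855 + 0.85932*I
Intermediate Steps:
L = 2/23 (L = 4/(-5 + 51) = 4/46 = 4*(1/46) = 2/23 ≈ 0.086957)
F = 20/23 (F = (2/23)*10 = 20/23 ≈ 0.86957)
N(W) = W**(3/2)
(-4218 + N(-43))/(F - 329) = (-4218 + (-43)**(3/2))/(20/23 - 329) = (-4218 - 43*I*sqrt(43))/(-7547/23) = (-4218 - 43*I*sqrt(43))*(-23/7547) = 97014/7547 + 989*I*sqrt(43)/7547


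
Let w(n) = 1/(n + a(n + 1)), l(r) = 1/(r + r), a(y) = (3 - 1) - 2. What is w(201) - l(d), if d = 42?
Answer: -13/1876 ≈ -0.0069296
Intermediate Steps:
a(y) = 0 (a(y) = 2 - 2 = 0)
l(r) = 1/(2*r)
w(n) = 1/n (w(n) = 1/(n + 0) = 1/n)
w(201) - l(d) = 1/201 - 1/(2*42) = 1/201 - 1*1/84 = 1/201 - 1/84 = -13/1876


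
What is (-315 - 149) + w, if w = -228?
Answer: -692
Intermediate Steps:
(-315 - 149) + w = (-315 - 149) - 228 = -464 - 228 = -692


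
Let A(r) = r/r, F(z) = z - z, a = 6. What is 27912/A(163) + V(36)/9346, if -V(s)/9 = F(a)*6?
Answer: 27912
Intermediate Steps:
F(z) = 0
A(r) = 1
V(s) = 0 (V(s) = -0*6 = -9*0 = 0)
27912/A(163) + V(36)/9346 = 27912/1 + 0/9346 = 27912*1 + 0*(1/9346) = 27912 + 0 = 27912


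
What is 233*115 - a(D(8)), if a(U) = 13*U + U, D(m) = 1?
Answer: 26781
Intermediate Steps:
a(U) = 14*U
233*115 - a(D(8)) = 233*115 - 14 = 26795 - 1*14 = 26795 - 14 = 26781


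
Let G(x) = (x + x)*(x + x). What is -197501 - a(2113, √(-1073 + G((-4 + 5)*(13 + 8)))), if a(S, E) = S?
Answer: -199614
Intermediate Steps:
G(x) = 4*x² (G(x) = (2*x)*(2*x) = 4*x²)
-197501 - a(2113, √(-1073 + G((-4 + 5)*(13 + 8)))) = -197501 - 1*2113 = -197501 - 2113 = -199614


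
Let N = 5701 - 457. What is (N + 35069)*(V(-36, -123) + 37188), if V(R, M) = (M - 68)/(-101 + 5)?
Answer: 143927044807/96 ≈ 1.4992e+9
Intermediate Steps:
N = 5244
V(R, M) = 17/24 - M/96 (V(R, M) = (-68 + M)/(-96) = (-68 + M)*(-1/96) = 17/24 - M/96)
(N + 35069)*(V(-36, -123) + 37188) = (5244 + 35069)*((17/24 - 1/96*(-123)) + 37188) = 40313*((17/24 + 41/32) + 37188) = 40313*(191/96 + 37188) = 40313*(3570239/96) = 143927044807/96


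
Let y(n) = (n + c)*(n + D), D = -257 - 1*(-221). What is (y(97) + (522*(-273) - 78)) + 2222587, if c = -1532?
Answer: 1992468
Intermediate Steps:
D = -36 (D = -257 + 221 = -36)
y(n) = (-1532 + n)*(-36 + n) (y(n) = (n - 1532)*(n - 36) = (-1532 + n)*(-36 + n))
(y(97) + (522*(-273) - 78)) + 2222587 = ((55152 + 97² - 1568*97) + (522*(-273) - 78)) + 2222587 = ((55152 + 9409 - 152096) + (-142506 - 78)) + 2222587 = (-87535 - 142584) + 2222587 = -230119 + 2222587 = 1992468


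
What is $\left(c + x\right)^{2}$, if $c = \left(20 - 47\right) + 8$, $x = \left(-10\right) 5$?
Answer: $4761$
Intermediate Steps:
$x = -50$
$c = -19$ ($c = -27 + 8 = -19$)
$\left(c + x\right)^{2} = \left(-19 - 50\right)^{2} = \left(-69\right)^{2} = 4761$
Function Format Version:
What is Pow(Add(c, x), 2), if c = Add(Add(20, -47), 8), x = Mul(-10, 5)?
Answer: 4761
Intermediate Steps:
x = -50
c = -19 (c = Add(-27, 8) = -19)
Pow(Add(c, x), 2) = Pow(Add(-19, -50), 2) = Pow(-69, 2) = 4761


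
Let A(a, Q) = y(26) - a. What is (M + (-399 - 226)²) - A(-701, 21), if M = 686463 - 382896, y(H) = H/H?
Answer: 693490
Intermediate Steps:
y(H) = 1
A(a, Q) = 1 - a
M = 303567
(M + (-399 - 226)²) - A(-701, 21) = (303567 + (-399 - 226)²) - (1 - 1*(-701)) = (303567 + (-625)²) - (1 + 701) = (303567 + 390625) - 1*702 = 694192 - 702 = 693490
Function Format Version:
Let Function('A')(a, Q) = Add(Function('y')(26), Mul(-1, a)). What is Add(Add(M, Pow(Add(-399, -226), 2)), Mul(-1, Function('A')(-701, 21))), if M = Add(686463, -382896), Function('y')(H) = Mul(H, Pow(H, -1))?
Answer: 693490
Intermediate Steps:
Function('y')(H) = 1
Function('A')(a, Q) = Add(1, Mul(-1, a))
M = 303567
Add(Add(M, Pow(Add(-399, -226), 2)), Mul(-1, Function('A')(-701, 21))) = Add(Add(303567, Pow(Add(-399, -226), 2)), Mul(-1, Add(1, Mul(-1, -701)))) = Add(Add(303567, Pow(-625, 2)), Mul(-1, Add(1, 701))) = Add(Add(303567, 390625), Mul(-1, 702)) = Add(694192, -702) = 693490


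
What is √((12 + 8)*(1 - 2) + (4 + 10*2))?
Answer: 2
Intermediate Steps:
√((12 + 8)*(1 - 2) + (4 + 10*2)) = √(20*(-1) + (4 + 20)) = √(-20 + 24) = √4 = 2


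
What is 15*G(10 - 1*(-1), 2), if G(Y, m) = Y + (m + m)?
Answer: 225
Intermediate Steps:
G(Y, m) = Y + 2*m
15*G(10 - 1*(-1), 2) = 15*((10 - 1*(-1)) + 2*2) = 15*((10 + 1) + 4) = 15*(11 + 4) = 15*15 = 225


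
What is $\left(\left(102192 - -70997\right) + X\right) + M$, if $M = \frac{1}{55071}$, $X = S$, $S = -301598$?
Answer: $- \frac{7071612038}{55071} \approx -1.2841 \cdot 10^{5}$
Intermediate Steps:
$X = -301598$
$M = \frac{1}{55071} \approx 1.8158 \cdot 10^{-5}$
$\left(\left(102192 - -70997\right) + X\right) + M = \left(\left(102192 - -70997\right) - 301598\right) + \frac{1}{55071} = \left(\left(102192 + 70997\right) - 301598\right) + \frac{1}{55071} = \left(173189 - 301598\right) + \frac{1}{55071} = -128409 + \frac{1}{55071} = - \frac{7071612038}{55071}$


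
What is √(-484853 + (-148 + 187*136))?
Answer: I*√459569 ≈ 677.92*I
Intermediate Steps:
√(-484853 + (-148 + 187*136)) = √(-484853 + (-148 + 25432)) = √(-484853 + 25284) = √(-459569) = I*√459569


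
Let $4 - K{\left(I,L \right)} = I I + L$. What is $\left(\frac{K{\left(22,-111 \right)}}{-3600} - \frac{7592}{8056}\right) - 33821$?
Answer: $- \frac{13623437113}{402800} \approx -33822.0$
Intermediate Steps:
$K{\left(I,L \right)} = 4 - L - I^{2}$ ($K{\left(I,L \right)} = 4 - \left(I I + L\right) = 4 - \left(I^{2} + L\right) = 4 - \left(L + I^{2}\right) = 4 - L - I^{2}$)
$\left(\frac{K{\left(22,-111 \right)}}{-3600} - \frac{7592}{8056}\right) - 33821 = \left(\frac{4 - -111 - 22^{2}}{-3600} - \frac{7592}{8056}\right) - 33821 = \left(\left(4 + 111 - 484\right) \left(- \frac{1}{3600}\right) - \frac{949}{1007}\right) - 33821 = \left(\left(-369\right) \left(- \frac{1}{3600}\right) - \frac{949}{1007}\right) - 33821 = \left(\frac{41}{400} - \frac{949}{1007}\right) - 33821 = - \frac{338313}{402800} - 33821 = - \frac{13623437113}{402800}$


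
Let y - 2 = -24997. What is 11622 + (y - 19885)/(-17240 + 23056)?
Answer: 8443584/727 ≈ 11614.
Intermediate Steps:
y = -24995 (y = 2 - 24997 = -24995)
11622 + (y - 19885)/(-17240 + 23056) = 11622 + (-24995 - 19885)/(-17240 + 23056) = 11622 - 44880/5816 = 11622 - 44880*1/5816 = 11622 - 5610/727 = 8443584/727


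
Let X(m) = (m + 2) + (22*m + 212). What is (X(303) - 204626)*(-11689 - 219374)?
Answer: 45621771909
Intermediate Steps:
X(m) = 214 + 23*m (X(m) = (2 + m) + (212 + 22*m) = 214 + 23*m)
(X(303) - 204626)*(-11689 - 219374) = ((214 + 23*303) - 204626)*(-11689 - 219374) = ((214 + 6969) - 204626)*(-231063) = (7183 - 204626)*(-231063) = -197443*(-231063) = 45621771909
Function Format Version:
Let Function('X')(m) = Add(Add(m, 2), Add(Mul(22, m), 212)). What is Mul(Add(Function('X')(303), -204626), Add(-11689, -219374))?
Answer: 45621771909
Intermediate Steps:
Function('X')(m) = Add(214, Mul(23, m)) (Function('X')(m) = Add(Add(2, m), Add(212, Mul(22, m))) = Add(214, Mul(23, m)))
Mul(Add(Function('X')(303), -204626), Add(-11689, -219374)) = Mul(Add(Add(214, Mul(23, 303)), -204626), Add(-11689, -219374)) = Mul(Add(Add(214, 6969), -204626), -231063) = Mul(Add(7183, -204626), -231063) = Mul(-197443, -231063) = 45621771909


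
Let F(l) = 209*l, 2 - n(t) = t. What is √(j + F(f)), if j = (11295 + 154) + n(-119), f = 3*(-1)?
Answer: √10943 ≈ 104.61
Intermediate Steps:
n(t) = 2 - t
f = -3
j = 11570 (j = (11295 + 154) + (2 - 1*(-119)) = 11449 + (2 + 119) = 11449 + 121 = 11570)
√(j + F(f)) = √(11570 + 209*(-3)) = √(11570 - 627) = √10943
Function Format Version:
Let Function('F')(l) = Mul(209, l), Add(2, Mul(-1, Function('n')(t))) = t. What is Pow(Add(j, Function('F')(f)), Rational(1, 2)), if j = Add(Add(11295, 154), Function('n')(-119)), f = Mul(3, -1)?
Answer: Pow(10943, Rational(1, 2)) ≈ 104.61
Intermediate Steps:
Function('n')(t) = Add(2, Mul(-1, t))
f = -3
j = 11570 (j = Add(Add(11295, 154), Add(2, Mul(-1, -119))) = Add(11449, Add(2, 119)) = Add(11449, 121) = 11570)
Pow(Add(j, Function('F')(f)), Rational(1, 2)) = Pow(Add(11570, Mul(209, -3)), Rational(1, 2)) = Pow(Add(11570, -627), Rational(1, 2)) = Pow(10943, Rational(1, 2))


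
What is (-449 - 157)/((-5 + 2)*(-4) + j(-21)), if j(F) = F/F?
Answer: -606/13 ≈ -46.615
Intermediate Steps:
j(F) = 1
(-449 - 157)/((-5 + 2)*(-4) + j(-21)) = (-449 - 157)/((-5 + 2)*(-4) + 1) = -606/(-3*(-4) + 1) = -606/(12 + 1) = -606/13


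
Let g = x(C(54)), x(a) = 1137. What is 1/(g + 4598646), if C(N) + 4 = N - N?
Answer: 1/4599783 ≈ 2.1740e-7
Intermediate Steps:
C(N) = -4 (C(N) = -4 + (N - N) = -4 + 0 = -4)
g = 1137
1/(g + 4598646) = 1/(1137 + 4598646) = 1/4599783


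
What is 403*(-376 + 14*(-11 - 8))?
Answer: -258726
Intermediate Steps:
403*(-376 + 14*(-11 - 8)) = 403*(-376 + 14*(-19)) = 403*(-376 - 266) = 403*(-642) = -258726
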